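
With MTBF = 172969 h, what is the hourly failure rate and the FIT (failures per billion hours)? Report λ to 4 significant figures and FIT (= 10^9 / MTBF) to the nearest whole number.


Formula: λ = 1 / MTBF; FIT = λ × 1e9 = 1e9 / MTBF
λ = 1 / 172969 ≈ 5.781e-06 failures/hour
FIT = 1e9 / 172969 ≈ 5781 failures per 1e9 hours (nearest whole number)

λ = 5.781e-06 /h, FIT = 5781


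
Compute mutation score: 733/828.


Mutation score = killed / total * 100
Mutation score = 733 / 828 * 100
Mutation score = 88.53%

88.53%


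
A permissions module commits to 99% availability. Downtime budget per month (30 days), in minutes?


Formula: allowed downtime = period * (100 - SLA) / 100
Period (month (30 days)) = 43200 minutes
Unavailability fraction = (100 - 99.0) / 100
Allowed downtime = 43200 * (100 - 99.0) / 100
Allowed downtime = 432.0 minutes

432.0 minutes


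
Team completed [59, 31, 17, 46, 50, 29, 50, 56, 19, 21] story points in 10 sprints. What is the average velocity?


Formula: Avg velocity = Total points / Number of sprints
Points: [59, 31, 17, 46, 50, 29, 50, 56, 19, 21]
Sum = 59 + 31 + 17 + 46 + 50 + 29 + 50 + 56 + 19 + 21 = 378
Avg velocity = 378 / 10 = 37.8 points/sprint

37.8 points/sprint


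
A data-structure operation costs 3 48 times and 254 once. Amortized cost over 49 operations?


Formula: Amortized cost = Total cost / Operations
Total cost = (48 * 3) + (1 * 254)
Total cost = 144 + 254 = 398
Amortized = 398 / 49 = 8.1224

8.1224


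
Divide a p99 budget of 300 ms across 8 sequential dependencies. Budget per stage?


Formula: per_stage = total_budget / stages
per_stage = 300 / 8
per_stage = 37.5 ms

37.5 ms


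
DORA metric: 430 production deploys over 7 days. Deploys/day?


Formula: deployments per day = releases / days
= 430 / 7
= 61.429 deploys/day
(equivalently, 430.0 deploys/week)

61.429 deploys/day


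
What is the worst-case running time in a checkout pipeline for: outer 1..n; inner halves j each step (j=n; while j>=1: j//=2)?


Reasoning: n times log n
Complexity: O(n log n)

O(n log n)


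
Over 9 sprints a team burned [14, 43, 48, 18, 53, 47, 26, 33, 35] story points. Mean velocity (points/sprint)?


Formula: Avg velocity = Total points / Number of sprints
Points: [14, 43, 48, 18, 53, 47, 26, 33, 35]
Sum = 14 + 43 + 48 + 18 + 53 + 47 + 26 + 33 + 35 = 317
Avg velocity = 317 / 9 = 35.22 points/sprint

35.22 points/sprint


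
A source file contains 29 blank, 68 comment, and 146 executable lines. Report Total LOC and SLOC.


Total LOC = blank + comment + code
Total LOC = 29 + 68 + 146 = 243
SLOC (source only) = code = 146

Total LOC: 243, SLOC: 146


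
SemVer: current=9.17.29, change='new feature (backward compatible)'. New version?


Current: 9.17.29
Change category: 'new feature (backward compatible)' → minor bump
SemVer rule: minor bump → increment MINOR, reset PATCH to 0 (MAJOR unchanged)
New: 9.18.0

9.18.0


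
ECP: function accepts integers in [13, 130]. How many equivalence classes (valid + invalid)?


Valid range: [13, 130]
Class 1: x < 13 — invalid
Class 2: 13 ≤ x ≤ 130 — valid
Class 3: x > 130 — invalid
Total equivalence classes: 3

3 equivalence classes


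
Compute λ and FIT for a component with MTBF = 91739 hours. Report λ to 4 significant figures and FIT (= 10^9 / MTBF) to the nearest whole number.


Formula: λ = 1 / MTBF; FIT = λ × 1e9 = 1e9 / MTBF
λ = 1 / 91739 ≈ 1.090e-05 failures/hour
FIT = 1e9 / 91739 ≈ 10900 failures per 1e9 hours (nearest whole number)

λ = 1.090e-05 /h, FIT = 10900


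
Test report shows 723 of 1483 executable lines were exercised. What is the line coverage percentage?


Coverage = covered / total * 100
Coverage = 723 / 1483 * 100
Coverage = 48.75%

48.75%


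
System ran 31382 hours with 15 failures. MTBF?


Formula: MTBF = Total operating time / Number of failures
MTBF = 31382 / 15
MTBF = 2092.13 hours

2092.13 hours


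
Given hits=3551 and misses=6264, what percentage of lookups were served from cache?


Formula: hit rate = hits / (hits + misses) * 100
hit rate = 3551 / (3551 + 6264) * 100
hit rate = 3551 / 9815 * 100
hit rate = 36.18%

36.18%


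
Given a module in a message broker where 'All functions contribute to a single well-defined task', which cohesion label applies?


Reasoning: Best: single purpose
Type: Functional cohesion

Functional cohesion


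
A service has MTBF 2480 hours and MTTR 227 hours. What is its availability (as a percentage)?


Availability = MTBF / (MTBF + MTTR)
Availability = 2480 / (2480 + 227)
Availability = 2480 / 2707
Availability = 91.6143%

91.6143%


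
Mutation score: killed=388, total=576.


Mutation score = killed / total * 100
Mutation score = 388 / 576 * 100
Mutation score = 67.36%

67.36%


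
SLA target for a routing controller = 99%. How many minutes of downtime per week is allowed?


Formula: allowed downtime = period * (100 - SLA) / 100
Period (week) = 10080 minutes
Unavailability fraction = (100 - 99.0) / 100
Allowed downtime = 10080 * (100 - 99.0) / 100
Allowed downtime = 100.8 minutes

100.8 minutes


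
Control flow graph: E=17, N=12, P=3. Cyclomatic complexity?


Formula: V(G) = E - N + 2P
V(G) = 17 - 12 + 2*3
V(G) = 5 + 6
V(G) = 11

11


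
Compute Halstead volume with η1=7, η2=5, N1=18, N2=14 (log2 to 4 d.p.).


Formula: V = N * log2(η), where N = N1 + N2 and η = η1 + η2
η = 7 + 5 = 12
N = 18 + 14 = 32
log2(12) ≈ 3.5850
V = 32 * 3.5850 = 114.72

114.72


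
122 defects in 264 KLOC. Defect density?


Defect density = defects / KLOC
Defect density = 122 / 264
Defect density = 0.462 defects/KLOC

0.462 defects/KLOC


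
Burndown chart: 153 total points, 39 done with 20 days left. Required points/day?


Formula: Required rate = Remaining points / Days left
Remaining = 153 - 39 = 114 points
Required rate = 114 / 20 = 5.7 points/day

5.7 points/day


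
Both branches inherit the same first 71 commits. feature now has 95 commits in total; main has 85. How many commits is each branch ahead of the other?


Common ancestor: commit #71
feature commits after divergence: 95 - 71 = 24
main commits after divergence: 85 - 71 = 14
feature is 24 commits ahead of main
main is 14 commits ahead of feature

feature ahead: 24, main ahead: 14


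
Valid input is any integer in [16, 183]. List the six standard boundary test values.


Range: [16, 183]
Boundaries: just below min, min, min+1, max-1, max, just above max
Values: [15, 16, 17, 182, 183, 184]

[15, 16, 17, 182, 183, 184]


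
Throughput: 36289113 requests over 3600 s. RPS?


Formula: throughput = requests / seconds
throughput = 36289113 / 3600
throughput = 10080.31 requests/second

10080.31 requests/second


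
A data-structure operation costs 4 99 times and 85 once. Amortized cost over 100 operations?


Formula: Amortized cost = Total cost / Operations
Total cost = (99 * 4) + (1 * 85)
Total cost = 396 + 85 = 481
Amortized = 481 / 100 = 4.81

4.81


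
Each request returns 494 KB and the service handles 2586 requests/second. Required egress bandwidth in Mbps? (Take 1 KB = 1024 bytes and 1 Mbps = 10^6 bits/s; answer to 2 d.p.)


Formula: Mbps = payload_bytes * RPS * 8 / 1e6
Payload per request = 494 KB = 494 * 1024 = 505856 bytes
Total bytes/sec = 505856 * 2586 = 1308143616
Total bits/sec = 1308143616 * 8 = 10465148928
Mbps = 10465148928 / 1e6 = 10465.15

10465.15 Mbps


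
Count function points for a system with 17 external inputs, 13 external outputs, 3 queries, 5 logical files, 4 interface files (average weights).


UFP = EI*4 + EO*5 + EQ*4 + ILF*10 + EIF*7
UFP = 17*4 + 13*5 + 3*4 + 5*10 + 4*7
UFP = 68 + 65 + 12 + 50 + 28
UFP = 223

223


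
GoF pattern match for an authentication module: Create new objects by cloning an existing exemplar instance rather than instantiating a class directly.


This matches the Prototype pattern

Prototype


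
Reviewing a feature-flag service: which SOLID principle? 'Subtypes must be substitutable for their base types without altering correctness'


This describes the Liskov Substitution Principle (LSP)

Liskov Substitution Principle (LSP)


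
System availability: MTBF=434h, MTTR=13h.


Availability = MTBF / (MTBF + MTTR)
Availability = 434 / (434 + 13)
Availability = 434 / 447
Availability = 97.0917%

97.0917%


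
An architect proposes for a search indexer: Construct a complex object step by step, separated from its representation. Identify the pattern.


This matches the Builder pattern

Builder


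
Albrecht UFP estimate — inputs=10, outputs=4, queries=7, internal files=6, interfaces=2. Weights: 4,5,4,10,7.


UFP = EI*4 + EO*5 + EQ*4 + ILF*10 + EIF*7
UFP = 10*4 + 4*5 + 7*4 + 6*10 + 2*7
UFP = 40 + 20 + 28 + 60 + 14
UFP = 162

162


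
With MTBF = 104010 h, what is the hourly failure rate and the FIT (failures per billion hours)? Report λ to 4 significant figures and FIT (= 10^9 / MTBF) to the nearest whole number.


Formula: λ = 1 / MTBF; FIT = λ × 1e9 = 1e9 / MTBF
λ = 1 / 104010 ≈ 9.614e-06 failures/hour
FIT = 1e9 / 104010 ≈ 9614 failures per 1e9 hours (nearest whole number)

λ = 9.614e-06 /h, FIT = 9614


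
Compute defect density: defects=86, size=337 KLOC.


Defect density = defects / KLOC
Defect density = 86 / 337
Defect density = 0.255 defects/KLOC

0.255 defects/KLOC


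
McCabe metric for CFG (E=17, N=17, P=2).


Formula: V(G) = E - N + 2P
V(G) = 17 - 17 + 2*2
V(G) = 0 + 4
V(G) = 4

4


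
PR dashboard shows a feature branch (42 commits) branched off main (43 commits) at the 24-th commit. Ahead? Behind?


Common ancestor: commit #24
feature commits after divergence: 42 - 24 = 18
main commits after divergence: 43 - 24 = 19
feature is 18 commits ahead of main
main is 19 commits ahead of feature

feature ahead: 18, main ahead: 19


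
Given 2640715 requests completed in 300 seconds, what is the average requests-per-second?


Formula: throughput = requests / seconds
throughput = 2640715 / 300
throughput = 8802.38 requests/second

8802.38 requests/second


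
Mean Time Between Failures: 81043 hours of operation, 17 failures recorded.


Formula: MTBF = Total operating time / Number of failures
MTBF = 81043 / 17
MTBF = 4767.24 hours

4767.24 hours


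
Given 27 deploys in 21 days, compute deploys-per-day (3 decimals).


Formula: deployments per day = releases / days
= 27 / 21
= 1.286 deploys/day
(equivalently, 9.0 deploys/week)

1.286 deploys/day


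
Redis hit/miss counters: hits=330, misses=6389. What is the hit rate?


Formula: hit rate = hits / (hits + misses) * 100
hit rate = 330 / (330 + 6389) * 100
hit rate = 330 / 6719 * 100
hit rate = 4.91%

4.91%


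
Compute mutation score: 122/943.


Mutation score = killed / total * 100
Mutation score = 122 / 943 * 100
Mutation score = 12.94%

12.94%


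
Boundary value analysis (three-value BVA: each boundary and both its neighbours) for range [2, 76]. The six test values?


Range: [2, 76]
Boundaries: just below min, min, min+1, max-1, max, just above max
Values: [1, 2, 3, 75, 76, 77]

[1, 2, 3, 75, 76, 77]


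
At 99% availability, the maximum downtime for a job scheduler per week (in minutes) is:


Formula: allowed downtime = period * (100 - SLA) / 100
Period (week) = 10080 minutes
Unavailability fraction = (100 - 99.0) / 100
Allowed downtime = 10080 * (100 - 99.0) / 100
Allowed downtime = 100.8 minutes

100.8 minutes


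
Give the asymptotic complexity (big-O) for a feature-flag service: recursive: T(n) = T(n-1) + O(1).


Reasoning: linear recursion with constant work per frame
Complexity: O(n)

O(n)


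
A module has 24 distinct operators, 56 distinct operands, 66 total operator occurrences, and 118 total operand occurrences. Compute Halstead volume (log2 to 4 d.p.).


Formula: V = N * log2(η), where N = N1 + N2 and η = η1 + η2
η = 24 + 56 = 80
N = 66 + 118 = 184
log2(80) ≈ 6.3219
V = 184 * 6.3219 = 1163.23

1163.23


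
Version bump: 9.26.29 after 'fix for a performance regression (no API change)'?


Current: 9.26.29
Change category: 'fix for a performance regression (no API change)' → patch bump
SemVer rule: patch bump → increment PATCH (MAJOR and MINOR unchanged)
New: 9.26.30

9.26.30


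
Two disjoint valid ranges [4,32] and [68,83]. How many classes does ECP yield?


Valid ranges: [4,32] and [68,83]
Class 1: x < 4 — invalid
Class 2: 4 ≤ x ≤ 32 — valid
Class 3: 32 < x < 68 — invalid (gap between ranges)
Class 4: 68 ≤ x ≤ 83 — valid
Class 5: x > 83 — invalid
Total equivalence classes: 5

5 equivalence classes


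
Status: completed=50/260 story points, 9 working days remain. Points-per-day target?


Formula: Required rate = Remaining points / Days left
Remaining = 260 - 50 = 210 points
Required rate = 210 / 9 = 23.33 points/day

23.33 points/day


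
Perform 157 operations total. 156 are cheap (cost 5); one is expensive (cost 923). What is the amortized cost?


Formula: Amortized cost = Total cost / Operations
Total cost = (156 * 5) + (1 * 923)
Total cost = 780 + 923 = 1703
Amortized = 1703 / 157 = 10.8471

10.8471


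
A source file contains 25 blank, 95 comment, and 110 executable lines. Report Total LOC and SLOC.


Total LOC = blank + comment + code
Total LOC = 25 + 95 + 110 = 230
SLOC (source only) = code = 110

Total LOC: 230, SLOC: 110


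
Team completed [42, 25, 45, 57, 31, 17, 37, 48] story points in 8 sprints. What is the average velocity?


Formula: Avg velocity = Total points / Number of sprints
Points: [42, 25, 45, 57, 31, 17, 37, 48]
Sum = 42 + 25 + 45 + 57 + 31 + 17 + 37 + 48 = 302
Avg velocity = 302 / 8 = 37.75 points/sprint

37.75 points/sprint


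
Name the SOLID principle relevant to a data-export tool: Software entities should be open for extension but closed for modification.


This describes the Open/Closed Principle (OCP)

Open/Closed Principle (OCP)


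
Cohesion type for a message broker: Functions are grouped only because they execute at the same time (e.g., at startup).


Reasoning: Related by timing only
Type: Temporal cohesion

Temporal cohesion


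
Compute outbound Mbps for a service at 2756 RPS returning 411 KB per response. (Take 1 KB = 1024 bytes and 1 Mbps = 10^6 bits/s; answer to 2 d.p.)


Formula: Mbps = payload_bytes * RPS * 8 / 1e6
Payload per request = 411 KB = 411 * 1024 = 420864 bytes
Total bytes/sec = 420864 * 2756 = 1159901184
Total bits/sec = 1159901184 * 8 = 9279209472
Mbps = 9279209472 / 1e6 = 9279.21

9279.21 Mbps


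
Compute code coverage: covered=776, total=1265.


Coverage = covered / total * 100
Coverage = 776 / 1265 * 100
Coverage = 61.34%

61.34%


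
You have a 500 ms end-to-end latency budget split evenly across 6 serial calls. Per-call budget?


Formula: per_stage = total_budget / stages
per_stage = 500 / 6
per_stage = 83.33 ms

83.33 ms


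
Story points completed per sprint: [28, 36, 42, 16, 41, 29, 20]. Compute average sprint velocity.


Formula: Avg velocity = Total points / Number of sprints
Points: [28, 36, 42, 16, 41, 29, 20]
Sum = 28 + 36 + 42 + 16 + 41 + 29 + 20 = 212
Avg velocity = 212 / 7 = 30.29 points/sprint

30.29 points/sprint


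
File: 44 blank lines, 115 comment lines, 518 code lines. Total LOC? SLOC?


Total LOC = blank + comment + code
Total LOC = 44 + 115 + 518 = 677
SLOC (source only) = code = 518

Total LOC: 677, SLOC: 518


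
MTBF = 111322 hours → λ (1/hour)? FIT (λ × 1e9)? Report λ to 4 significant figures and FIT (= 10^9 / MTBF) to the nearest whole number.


Formula: λ = 1 / MTBF; FIT = λ × 1e9 = 1e9 / MTBF
λ = 1 / 111322 ≈ 8.983e-06 failures/hour
FIT = 1e9 / 111322 ≈ 8983 failures per 1e9 hours (nearest whole number)

λ = 8.983e-06 /h, FIT = 8983


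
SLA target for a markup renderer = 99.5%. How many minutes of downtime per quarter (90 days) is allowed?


Formula: allowed downtime = period * (100 - SLA) / 100
Period (quarter (90 days)) = 129600 minutes
Unavailability fraction = (100 - 99.5) / 100
Allowed downtime = 129600 * (100 - 99.5) / 100
Allowed downtime = 648.0 minutes

648.0 minutes


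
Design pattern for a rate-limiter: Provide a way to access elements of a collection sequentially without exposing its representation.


This matches the Iterator pattern

Iterator


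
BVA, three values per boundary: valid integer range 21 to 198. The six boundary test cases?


Range: [21, 198]
Boundaries: just below min, min, min+1, max-1, max, just above max
Values: [20, 21, 22, 197, 198, 199]

[20, 21, 22, 197, 198, 199]


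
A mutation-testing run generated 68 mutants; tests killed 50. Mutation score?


Mutation score = killed / total * 100
Mutation score = 50 / 68 * 100
Mutation score = 73.53%

73.53%


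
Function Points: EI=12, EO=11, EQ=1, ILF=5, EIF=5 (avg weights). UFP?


UFP = EI*4 + EO*5 + EQ*4 + ILF*10 + EIF*7
UFP = 12*4 + 11*5 + 1*4 + 5*10 + 5*7
UFP = 48 + 55 + 4 + 50 + 35
UFP = 192

192


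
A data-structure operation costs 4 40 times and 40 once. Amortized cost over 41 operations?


Formula: Amortized cost = Total cost / Operations
Total cost = (40 * 4) + (1 * 40)
Total cost = 160 + 40 = 200
Amortized = 200 / 41 = 4.878

4.878


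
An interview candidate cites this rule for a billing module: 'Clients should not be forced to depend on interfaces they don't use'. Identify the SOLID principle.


This describes the Interface Segregation Principle (ISP)

Interface Segregation Principle (ISP)


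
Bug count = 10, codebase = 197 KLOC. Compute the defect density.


Defect density = defects / KLOC
Defect density = 10 / 197
Defect density = 0.051 defects/KLOC

0.051 defects/KLOC


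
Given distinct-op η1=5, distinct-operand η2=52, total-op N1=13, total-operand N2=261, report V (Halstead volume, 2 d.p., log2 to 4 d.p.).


Formula: V = N * log2(η), where N = N1 + N2 and η = η1 + η2
η = 5 + 52 = 57
N = 13 + 261 = 274
log2(57) ≈ 5.8329
V = 274 * 5.8329 = 1598.21

1598.21


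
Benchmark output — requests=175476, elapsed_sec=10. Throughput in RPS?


Formula: throughput = requests / seconds
throughput = 175476 / 10
throughput = 17547.6 requests/second

17547.6 requests/second


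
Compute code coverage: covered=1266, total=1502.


Coverage = covered / total * 100
Coverage = 1266 / 1502 * 100
Coverage = 84.29%

84.29%


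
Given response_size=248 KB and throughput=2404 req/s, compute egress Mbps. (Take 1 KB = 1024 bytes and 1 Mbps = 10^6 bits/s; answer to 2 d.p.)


Formula: Mbps = payload_bytes * RPS * 8 / 1e6
Payload per request = 248 KB = 248 * 1024 = 253952 bytes
Total bytes/sec = 253952 * 2404 = 610500608
Total bits/sec = 610500608 * 8 = 4884004864
Mbps = 4884004864 / 1e6 = 4884.0

4884.0 Mbps


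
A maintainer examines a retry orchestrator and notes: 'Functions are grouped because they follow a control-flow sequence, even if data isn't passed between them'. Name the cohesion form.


Reasoning: Grouped by order of execution within a routine, not by data flow
Type: Procedural cohesion

Procedural cohesion


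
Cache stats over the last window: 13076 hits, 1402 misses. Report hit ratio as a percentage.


Formula: hit rate = hits / (hits + misses) * 100
hit rate = 13076 / (13076 + 1402) * 100
hit rate = 13076 / 14478 * 100
hit rate = 90.32%

90.32%


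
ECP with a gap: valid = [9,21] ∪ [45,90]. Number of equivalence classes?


Valid ranges: [9,21] and [45,90]
Class 1: x < 9 — invalid
Class 2: 9 ≤ x ≤ 21 — valid
Class 3: 21 < x < 45 — invalid (gap between ranges)
Class 4: 45 ≤ x ≤ 90 — valid
Class 5: x > 90 — invalid
Total equivalence classes: 5

5 equivalence classes


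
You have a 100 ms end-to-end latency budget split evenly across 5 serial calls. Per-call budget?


Formula: per_stage = total_budget / stages
per_stage = 100 / 5
per_stage = 20.0 ms

20.0 ms


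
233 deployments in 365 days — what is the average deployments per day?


Formula: deployments per day = releases / days
= 233 / 365
= 0.638 deploys/day
(equivalently, 4.47 deploys/week)

0.638 deploys/day


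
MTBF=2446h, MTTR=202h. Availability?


Availability = MTBF / (MTBF + MTTR)
Availability = 2446 / (2446 + 202)
Availability = 2446 / 2648
Availability = 92.3716%

92.3716%


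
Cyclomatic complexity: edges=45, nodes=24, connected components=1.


Formula: V(G) = E - N + 2P
V(G) = 45 - 24 + 2*1
V(G) = 21 + 2
V(G) = 23

23


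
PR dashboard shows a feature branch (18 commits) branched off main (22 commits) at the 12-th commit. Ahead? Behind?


Common ancestor: commit #12
feature commits after divergence: 18 - 12 = 6
main commits after divergence: 22 - 12 = 10
feature is 6 commits ahead of main
main is 10 commits ahead of feature

feature ahead: 6, main ahead: 10


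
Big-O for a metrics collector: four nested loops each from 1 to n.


Reasoning: four levels of nesting
Complexity: O(n^4)

O(n^4)


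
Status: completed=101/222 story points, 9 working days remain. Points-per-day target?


Formula: Required rate = Remaining points / Days left
Remaining = 222 - 101 = 121 points
Required rate = 121 / 9 = 13.44 points/day

13.44 points/day


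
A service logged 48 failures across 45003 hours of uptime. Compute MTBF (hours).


Formula: MTBF = Total operating time / Number of failures
MTBF = 45003 / 48
MTBF = 937.56 hours

937.56 hours


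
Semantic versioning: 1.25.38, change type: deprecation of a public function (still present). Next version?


Current: 1.25.38
Change category: 'deprecation of a public function (still present)' → minor bump
SemVer rule: minor bump → increment MINOR, reset PATCH to 0 (MAJOR unchanged)
New: 1.26.0

1.26.0


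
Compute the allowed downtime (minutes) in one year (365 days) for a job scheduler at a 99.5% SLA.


Formula: allowed downtime = period * (100 - SLA) / 100
Period (year (365 days)) = 525600 minutes
Unavailability fraction = (100 - 99.5) / 100
Allowed downtime = 525600 * (100 - 99.5) / 100
Allowed downtime = 2628.0 minutes

2628.0 minutes


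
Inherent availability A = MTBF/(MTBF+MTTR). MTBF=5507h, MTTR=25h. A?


Availability = MTBF / (MTBF + MTTR)
Availability = 5507 / (5507 + 25)
Availability = 5507 / 5532
Availability = 99.5481%

99.5481%


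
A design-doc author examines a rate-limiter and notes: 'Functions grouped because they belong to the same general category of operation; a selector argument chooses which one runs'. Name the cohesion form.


Reasoning: Grouped by category of activity, not by data or sequence
Type: Logical cohesion

Logical cohesion


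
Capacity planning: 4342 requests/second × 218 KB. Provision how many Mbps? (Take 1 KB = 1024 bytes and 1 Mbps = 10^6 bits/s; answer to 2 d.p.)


Formula: Mbps = payload_bytes * RPS * 8 / 1e6
Payload per request = 218 KB = 218 * 1024 = 223232 bytes
Total bytes/sec = 223232 * 4342 = 969273344
Total bits/sec = 969273344 * 8 = 7754186752
Mbps = 7754186752 / 1e6 = 7754.19

7754.19 Mbps


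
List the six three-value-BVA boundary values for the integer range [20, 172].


Range: [20, 172]
Boundaries: just below min, min, min+1, max-1, max, just above max
Values: [19, 20, 21, 171, 172, 173]

[19, 20, 21, 171, 172, 173]


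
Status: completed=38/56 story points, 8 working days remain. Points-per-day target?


Formula: Required rate = Remaining points / Days left
Remaining = 56 - 38 = 18 points
Required rate = 18 / 8 = 2.25 points/day

2.25 points/day


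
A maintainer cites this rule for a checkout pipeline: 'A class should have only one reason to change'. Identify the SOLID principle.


This describes the Single Responsibility Principle (SRP)

Single Responsibility Principle (SRP)


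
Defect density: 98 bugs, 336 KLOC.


Defect density = defects / KLOC
Defect density = 98 / 336
Defect density = 0.292 defects/KLOC

0.292 defects/KLOC


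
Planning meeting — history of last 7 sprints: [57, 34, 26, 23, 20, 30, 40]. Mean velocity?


Formula: Avg velocity = Total points / Number of sprints
Points: [57, 34, 26, 23, 20, 30, 40]
Sum = 57 + 34 + 26 + 23 + 20 + 30 + 40 = 230
Avg velocity = 230 / 7 = 32.86 points/sprint

32.86 points/sprint


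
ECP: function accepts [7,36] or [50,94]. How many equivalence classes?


Valid ranges: [7,36] and [50,94]
Class 1: x < 7 — invalid
Class 2: 7 ≤ x ≤ 36 — valid
Class 3: 36 < x < 50 — invalid (gap between ranges)
Class 4: 50 ≤ x ≤ 94 — valid
Class 5: x > 94 — invalid
Total equivalence classes: 5

5 equivalence classes


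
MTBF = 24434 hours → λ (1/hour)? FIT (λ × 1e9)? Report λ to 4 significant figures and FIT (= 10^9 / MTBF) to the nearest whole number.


Formula: λ = 1 / MTBF; FIT = λ × 1e9 = 1e9 / MTBF
λ = 1 / 24434 ≈ 4.093e-05 failures/hour
FIT = 1e9 / 24434 ≈ 40927 failures per 1e9 hours (nearest whole number)

λ = 4.093e-05 /h, FIT = 40927


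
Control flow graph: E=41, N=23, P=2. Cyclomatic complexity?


Formula: V(G) = E - N + 2P
V(G) = 41 - 23 + 2*2
V(G) = 18 + 4
V(G) = 22

22


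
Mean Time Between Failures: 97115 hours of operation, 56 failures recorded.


Formula: MTBF = Total operating time / Number of failures
MTBF = 97115 / 56
MTBF = 1734.2 hours

1734.2 hours


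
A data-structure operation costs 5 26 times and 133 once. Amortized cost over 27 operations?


Formula: Amortized cost = Total cost / Operations
Total cost = (26 * 5) + (1 * 133)
Total cost = 130 + 133 = 263
Amortized = 263 / 27 = 9.7407

9.7407


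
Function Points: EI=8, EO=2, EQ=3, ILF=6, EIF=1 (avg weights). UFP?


UFP = EI*4 + EO*5 + EQ*4 + ILF*10 + EIF*7
UFP = 8*4 + 2*5 + 3*4 + 6*10 + 1*7
UFP = 32 + 10 + 12 + 60 + 7
UFP = 121

121


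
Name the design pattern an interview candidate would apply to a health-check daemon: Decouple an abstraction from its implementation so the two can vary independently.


This matches the Bridge pattern

Bridge


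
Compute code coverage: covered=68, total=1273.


Coverage = covered / total * 100
Coverage = 68 / 1273 * 100
Coverage = 5.34%

5.34%


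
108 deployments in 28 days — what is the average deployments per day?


Formula: deployments per day = releases / days
= 108 / 28
= 3.857 deploys/day
(equivalently, 27.0 deploys/week)

3.857 deploys/day


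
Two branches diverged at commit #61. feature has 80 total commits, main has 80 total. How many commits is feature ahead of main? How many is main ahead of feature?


Common ancestor: commit #61
feature commits after divergence: 80 - 61 = 19
main commits after divergence: 80 - 61 = 19
feature is 19 commits ahead of main
main is 19 commits ahead of feature

feature ahead: 19, main ahead: 19


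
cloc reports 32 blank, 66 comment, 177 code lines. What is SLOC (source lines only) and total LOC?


Total LOC = blank + comment + code
Total LOC = 32 + 66 + 177 = 275
SLOC (source only) = code = 177

Total LOC: 275, SLOC: 177


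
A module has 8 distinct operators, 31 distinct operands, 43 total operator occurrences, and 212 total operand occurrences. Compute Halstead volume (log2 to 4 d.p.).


Formula: V = N * log2(η), where N = N1 + N2 and η = η1 + η2
η = 8 + 31 = 39
N = 43 + 212 = 255
log2(39) ≈ 5.2854
V = 255 * 5.2854 = 1347.78

1347.78


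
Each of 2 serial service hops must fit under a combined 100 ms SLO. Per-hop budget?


Formula: per_stage = total_budget / stages
per_stage = 100 / 2
per_stage = 50.0 ms

50.0 ms


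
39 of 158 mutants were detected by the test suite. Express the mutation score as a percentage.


Mutation score = killed / total * 100
Mutation score = 39 / 158 * 100
Mutation score = 24.68%

24.68%


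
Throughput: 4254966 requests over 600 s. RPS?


Formula: throughput = requests / seconds
throughput = 4254966 / 600
throughput = 7091.61 requests/second

7091.61 requests/second


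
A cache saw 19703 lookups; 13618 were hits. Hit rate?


Formula: hit rate = hits / (hits + misses) * 100
hit rate = 13618 / (13618 + 6085) * 100
hit rate = 13618 / 19703 * 100
hit rate = 69.12%

69.12%


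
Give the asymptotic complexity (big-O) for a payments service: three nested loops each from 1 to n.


Reasoning: three levels of nesting over n
Complexity: O(n^3)

O(n^3)


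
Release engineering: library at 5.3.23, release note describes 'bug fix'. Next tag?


Current: 5.3.23
Change category: 'bug fix' → patch bump
SemVer rule: patch bump → increment PATCH (MAJOR and MINOR unchanged)
New: 5.3.24

5.3.24


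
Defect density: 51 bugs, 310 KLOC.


Defect density = defects / KLOC
Defect density = 51 / 310
Defect density = 0.165 defects/KLOC

0.165 defects/KLOC


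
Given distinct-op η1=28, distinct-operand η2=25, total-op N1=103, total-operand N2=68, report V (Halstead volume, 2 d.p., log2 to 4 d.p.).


Formula: V = N * log2(η), where N = N1 + N2 and η = η1 + η2
η = 28 + 25 = 53
N = 103 + 68 = 171
log2(53) ≈ 5.7279
V = 171 * 5.7279 = 979.47

979.47


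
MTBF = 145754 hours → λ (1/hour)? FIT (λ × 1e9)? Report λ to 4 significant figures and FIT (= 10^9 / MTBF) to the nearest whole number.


Formula: λ = 1 / MTBF; FIT = λ × 1e9 = 1e9 / MTBF
λ = 1 / 145754 ≈ 6.861e-06 failures/hour
FIT = 1e9 / 145754 ≈ 6861 failures per 1e9 hours (nearest whole number)

λ = 6.861e-06 /h, FIT = 6861


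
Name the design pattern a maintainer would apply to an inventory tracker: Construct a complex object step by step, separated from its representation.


This matches the Builder pattern

Builder


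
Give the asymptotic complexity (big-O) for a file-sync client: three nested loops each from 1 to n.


Reasoning: three levels of nesting over n
Complexity: O(n^3)

O(n^3)


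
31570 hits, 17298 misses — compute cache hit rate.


Formula: hit rate = hits / (hits + misses) * 100
hit rate = 31570 / (31570 + 17298) * 100
hit rate = 31570 / 48868 * 100
hit rate = 64.6%

64.6%


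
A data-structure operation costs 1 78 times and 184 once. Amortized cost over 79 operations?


Formula: Amortized cost = Total cost / Operations
Total cost = (78 * 1) + (1 * 184)
Total cost = 78 + 184 = 262
Amortized = 262 / 79 = 3.3165

3.3165


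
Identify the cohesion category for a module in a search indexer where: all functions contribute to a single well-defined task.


Reasoning: Best: single purpose
Type: Functional cohesion

Functional cohesion


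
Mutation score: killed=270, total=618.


Mutation score = killed / total * 100
Mutation score = 270 / 618 * 100
Mutation score = 43.69%

43.69%


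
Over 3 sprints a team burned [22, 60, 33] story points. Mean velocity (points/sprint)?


Formula: Avg velocity = Total points / Number of sprints
Points: [22, 60, 33]
Sum = 22 + 60 + 33 = 115
Avg velocity = 115 / 3 = 38.33 points/sprint

38.33 points/sprint


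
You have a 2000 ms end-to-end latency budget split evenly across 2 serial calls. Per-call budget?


Formula: per_stage = total_budget / stages
per_stage = 2000 / 2
per_stage = 1000.0 ms

1000.0 ms


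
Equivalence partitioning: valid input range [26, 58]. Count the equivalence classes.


Valid range: [26, 58]
Class 1: x < 26 — invalid
Class 2: 26 ≤ x ≤ 58 — valid
Class 3: x > 58 — invalid
Total equivalence classes: 3

3 equivalence classes


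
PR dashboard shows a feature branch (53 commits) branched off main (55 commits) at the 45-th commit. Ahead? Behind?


Common ancestor: commit #45
feature commits after divergence: 53 - 45 = 8
main commits after divergence: 55 - 45 = 10
feature is 8 commits ahead of main
main is 10 commits ahead of feature

feature ahead: 8, main ahead: 10


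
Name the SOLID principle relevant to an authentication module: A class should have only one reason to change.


This describes the Single Responsibility Principle (SRP)

Single Responsibility Principle (SRP)


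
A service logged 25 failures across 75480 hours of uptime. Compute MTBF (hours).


Formula: MTBF = Total operating time / Number of failures
MTBF = 75480 / 25
MTBF = 3019.2 hours

3019.2 hours


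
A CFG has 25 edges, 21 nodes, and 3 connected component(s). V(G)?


Formula: V(G) = E - N + 2P
V(G) = 25 - 21 + 2*3
V(G) = 4 + 6
V(G) = 10

10


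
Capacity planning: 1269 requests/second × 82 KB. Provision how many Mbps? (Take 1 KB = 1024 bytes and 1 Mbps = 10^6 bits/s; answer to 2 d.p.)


Formula: Mbps = payload_bytes * RPS * 8 / 1e6
Payload per request = 82 KB = 82 * 1024 = 83968 bytes
Total bytes/sec = 83968 * 1269 = 106555392
Total bits/sec = 106555392 * 8 = 852443136
Mbps = 852443136 / 1e6 = 852.44

852.44 Mbps


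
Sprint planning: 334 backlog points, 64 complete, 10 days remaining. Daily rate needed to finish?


Formula: Required rate = Remaining points / Days left
Remaining = 334 - 64 = 270 points
Required rate = 270 / 10 = 27.0 points/day

27.0 points/day


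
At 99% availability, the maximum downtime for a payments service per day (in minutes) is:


Formula: allowed downtime = period * (100 - SLA) / 100
Period (day) = 1440 minutes
Unavailability fraction = (100 - 99.0) / 100
Allowed downtime = 1440 * (100 - 99.0) / 100
Allowed downtime = 14.4 minutes

14.4 minutes


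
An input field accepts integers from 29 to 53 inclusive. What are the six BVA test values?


Range: [29, 53]
Boundaries: just below min, min, min+1, max-1, max, just above max
Values: [28, 29, 30, 52, 53, 54]

[28, 29, 30, 52, 53, 54]


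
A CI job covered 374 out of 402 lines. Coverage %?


Coverage = covered / total * 100
Coverage = 374 / 402 * 100
Coverage = 93.03%

93.03%


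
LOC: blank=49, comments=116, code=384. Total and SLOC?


Total LOC = blank + comment + code
Total LOC = 49 + 116 + 384 = 549
SLOC (source only) = code = 384

Total LOC: 549, SLOC: 384


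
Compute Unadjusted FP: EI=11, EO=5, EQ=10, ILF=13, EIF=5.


UFP = EI*4 + EO*5 + EQ*4 + ILF*10 + EIF*7
UFP = 11*4 + 5*5 + 10*4 + 13*10 + 5*7
UFP = 44 + 25 + 40 + 130 + 35
UFP = 274

274


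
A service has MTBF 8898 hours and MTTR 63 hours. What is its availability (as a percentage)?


Availability = MTBF / (MTBF + MTTR)
Availability = 8898 / (8898 + 63)
Availability = 8898 / 8961
Availability = 99.297%

99.297%


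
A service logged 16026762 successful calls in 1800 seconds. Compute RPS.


Formula: throughput = requests / seconds
throughput = 16026762 / 1800
throughput = 8903.76 requests/second

8903.76 requests/second


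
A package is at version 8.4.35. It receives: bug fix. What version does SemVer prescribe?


Current: 8.4.35
Change category: 'bug fix' → patch bump
SemVer rule: patch bump → increment PATCH (MAJOR and MINOR unchanged)
New: 8.4.36

8.4.36


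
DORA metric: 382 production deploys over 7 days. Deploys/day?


Formula: deployments per day = releases / days
= 382 / 7
= 54.571 deploys/day
(equivalently, 382.0 deploys/week)

54.571 deploys/day


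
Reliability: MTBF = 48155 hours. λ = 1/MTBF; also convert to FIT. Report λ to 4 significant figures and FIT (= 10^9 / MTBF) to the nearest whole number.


Formula: λ = 1 / MTBF; FIT = λ × 1e9 = 1e9 / MTBF
λ = 1 / 48155 ≈ 2.077e-05 failures/hour
FIT = 1e9 / 48155 ≈ 20766 failures per 1e9 hours (nearest whole number)

λ = 2.077e-05 /h, FIT = 20766


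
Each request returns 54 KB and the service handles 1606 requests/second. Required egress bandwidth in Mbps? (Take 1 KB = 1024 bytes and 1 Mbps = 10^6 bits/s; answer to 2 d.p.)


Formula: Mbps = payload_bytes * RPS * 8 / 1e6
Payload per request = 54 KB = 54 * 1024 = 55296 bytes
Total bytes/sec = 55296 * 1606 = 88805376
Total bits/sec = 88805376 * 8 = 710443008
Mbps = 710443008 / 1e6 = 710.44

710.44 Mbps


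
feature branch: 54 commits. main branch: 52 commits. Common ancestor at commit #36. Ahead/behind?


Common ancestor: commit #36
feature commits after divergence: 54 - 36 = 18
main commits after divergence: 52 - 36 = 16
feature is 18 commits ahead of main
main is 16 commits ahead of feature

feature ahead: 18, main ahead: 16


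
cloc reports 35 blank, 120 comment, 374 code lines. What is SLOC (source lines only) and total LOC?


Total LOC = blank + comment + code
Total LOC = 35 + 120 + 374 = 529
SLOC (source only) = code = 374

Total LOC: 529, SLOC: 374


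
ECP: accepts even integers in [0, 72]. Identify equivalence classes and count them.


Constraint: even integers in [0, 72]
Class 1: x < 0 — out-of-range invalid
Class 2: x in [0,72] but odd — wrong type invalid
Class 3: x in [0,72] and even — valid
Class 4: x > 72 — out-of-range invalid
Total equivalence classes: 4

4 equivalence classes


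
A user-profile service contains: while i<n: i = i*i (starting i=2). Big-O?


Reasoning: squaring drives double-exponential growth; iterations ~ log log n
Complexity: O(log log n)

O(log log n)


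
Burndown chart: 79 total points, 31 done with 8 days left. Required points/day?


Formula: Required rate = Remaining points / Days left
Remaining = 79 - 31 = 48 points
Required rate = 48 / 8 = 6.0 points/day

6.0 points/day


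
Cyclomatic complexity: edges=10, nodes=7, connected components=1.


Formula: V(G) = E - N + 2P
V(G) = 10 - 7 + 2*1
V(G) = 3 + 2
V(G) = 5

5


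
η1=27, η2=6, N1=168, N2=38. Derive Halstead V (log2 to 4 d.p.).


Formula: V = N * log2(η), where N = N1 + N2 and η = η1 + η2
η = 27 + 6 = 33
N = 168 + 38 = 206
log2(33) ≈ 5.0444
V = 206 * 5.0444 = 1039.15

1039.15


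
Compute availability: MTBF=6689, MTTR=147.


Availability = MTBF / (MTBF + MTTR)
Availability = 6689 / (6689 + 147)
Availability = 6689 / 6836
Availability = 97.8496%

97.8496%


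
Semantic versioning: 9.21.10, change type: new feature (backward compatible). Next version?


Current: 9.21.10
Change category: 'new feature (backward compatible)' → minor bump
SemVer rule: minor bump → increment MINOR, reset PATCH to 0 (MAJOR unchanged)
New: 9.22.0

9.22.0


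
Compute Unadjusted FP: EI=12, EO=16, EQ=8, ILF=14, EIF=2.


UFP = EI*4 + EO*5 + EQ*4 + ILF*10 + EIF*7
UFP = 12*4 + 16*5 + 8*4 + 14*10 + 2*7
UFP = 48 + 80 + 32 + 140 + 14
UFP = 314

314


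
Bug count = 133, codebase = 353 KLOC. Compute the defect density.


Defect density = defects / KLOC
Defect density = 133 / 353
Defect density = 0.377 defects/KLOC

0.377 defects/KLOC


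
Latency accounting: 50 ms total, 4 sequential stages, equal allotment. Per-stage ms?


Formula: per_stage = total_budget / stages
per_stage = 50 / 4
per_stage = 12.5 ms

12.5 ms


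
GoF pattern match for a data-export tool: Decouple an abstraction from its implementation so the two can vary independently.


This matches the Bridge pattern

Bridge


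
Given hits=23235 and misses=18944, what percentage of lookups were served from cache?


Formula: hit rate = hits / (hits + misses) * 100
hit rate = 23235 / (23235 + 18944) * 100
hit rate = 23235 / 42179 * 100
hit rate = 55.09%

55.09%


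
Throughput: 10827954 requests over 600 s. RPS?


Formula: throughput = requests / seconds
throughput = 10827954 / 600
throughput = 18046.59 requests/second

18046.59 requests/second


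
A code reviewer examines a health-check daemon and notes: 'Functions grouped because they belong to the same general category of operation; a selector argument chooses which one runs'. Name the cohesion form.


Reasoning: Grouped by category of activity, not by data or sequence
Type: Logical cohesion

Logical cohesion


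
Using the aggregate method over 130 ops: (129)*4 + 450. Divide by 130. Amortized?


Formula: Amortized cost = Total cost / Operations
Total cost = (129 * 4) + (1 * 450)
Total cost = 516 + 450 = 966
Amortized = 966 / 130 = 7.4308

7.4308


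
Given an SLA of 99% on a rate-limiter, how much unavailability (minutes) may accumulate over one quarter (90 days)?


Formula: allowed downtime = period * (100 - SLA) / 100
Period (quarter (90 days)) = 129600 minutes
Unavailability fraction = (100 - 99.0) / 100
Allowed downtime = 129600 * (100 - 99.0) / 100
Allowed downtime = 1296.0 minutes

1296.0 minutes
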